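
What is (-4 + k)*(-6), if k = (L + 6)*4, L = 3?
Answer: -192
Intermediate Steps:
k = 36 (k = (3 + 6)*4 = 9*4 = 36)
(-4 + k)*(-6) = (-4 + 36)*(-6) = 32*(-6) = -192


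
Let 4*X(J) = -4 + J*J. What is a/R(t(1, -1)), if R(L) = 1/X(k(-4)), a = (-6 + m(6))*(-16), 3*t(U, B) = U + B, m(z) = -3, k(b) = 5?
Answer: 756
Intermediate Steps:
X(J) = -1 + J²/4 (X(J) = (-4 + J*J)/4 = (-4 + J²)/4 = -1 + J²/4)
t(U, B) = B/3 + U/3 (t(U, B) = (U + B)/3 = (B + U)/3 = B/3 + U/3)
a = 144 (a = (-6 - 3)*(-16) = -9*(-16) = 144)
R(L) = 4/21 (R(L) = 1/(-1 + (¼)*5²) = 1/(-1 + (¼)*25) = 1/(-1 + 25/4) = 1/(21/4) = 4/21)
a/R(t(1, -1)) = 144/(4/21) = 144*(21/4) = 756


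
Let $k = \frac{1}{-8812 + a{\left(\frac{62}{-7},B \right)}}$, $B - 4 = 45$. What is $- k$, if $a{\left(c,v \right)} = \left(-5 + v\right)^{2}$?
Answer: $\frac{1}{6876} \approx 0.00014543$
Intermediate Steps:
$B = 49$ ($B = 4 + 45 = 49$)
$k = - \frac{1}{6876}$ ($k = \frac{1}{-8812 + \left(-5 + 49\right)^{2}} = \frac{1}{-8812 + 44^{2}} = \frac{1}{-8812 + 1936} = \frac{1}{-6876} = - \frac{1}{6876} \approx -0.00014543$)
$- k = \left(-1\right) \left(- \frac{1}{6876}\right) = \frac{1}{6876}$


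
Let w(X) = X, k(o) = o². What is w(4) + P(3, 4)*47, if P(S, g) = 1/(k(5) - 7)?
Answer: 119/18 ≈ 6.6111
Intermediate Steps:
P(S, g) = 1/18 (P(S, g) = 1/(5² - 7) = 1/(25 - 7) = 1/18)
w(4) + P(3, 4)*47 = 4 + (1/18)*47 = 4 + 47/18 = 119/18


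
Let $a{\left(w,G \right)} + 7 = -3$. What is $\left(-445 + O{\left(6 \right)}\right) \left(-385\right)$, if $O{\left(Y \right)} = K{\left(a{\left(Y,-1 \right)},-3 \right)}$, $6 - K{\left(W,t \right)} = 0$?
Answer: $169015$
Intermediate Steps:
$a{\left(w,G \right)} = -10$ ($a{\left(w,G \right)} = -7 - 3 = -10$)
$K{\left(W,t \right)} = 6$ ($K{\left(W,t \right)} = 6 - 0 = 6 + 0 = 6$)
$O{\left(Y \right)} = 6$
$\left(-445 + O{\left(6 \right)}\right) \left(-385\right) = \left(-445 + 6\right) \left(-385\right) = \left(-439\right) \left(-385\right) = 169015$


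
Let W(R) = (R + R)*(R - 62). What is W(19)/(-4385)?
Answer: 1634/4385 ≈ 0.37263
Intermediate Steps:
W(R) = 2*R*(-62 + R) (W(R) = (2*R)*(-62 + R) = 2*R*(-62 + R))
W(19)/(-4385) = (2*19*(-62 + 19))/(-4385) = (2*19*(-43))*(-1/4385) = -1634*(-1/4385) = 1634/4385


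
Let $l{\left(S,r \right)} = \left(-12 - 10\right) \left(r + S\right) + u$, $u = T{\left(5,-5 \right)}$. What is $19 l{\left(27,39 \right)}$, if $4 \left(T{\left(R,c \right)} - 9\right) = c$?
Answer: $- \frac{109763}{4} \approx -27441.0$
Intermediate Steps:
$T{\left(R,c \right)} = 9 + \frac{c}{4}$
$u = \frac{31}{4}$ ($u = 9 + \frac{1}{4} \left(-5\right) = 9 - \frac{5}{4} = \frac{31}{4} \approx 7.75$)
$l{\left(S,r \right)} = \frac{31}{4} - 22 S - 22 r$ ($l{\left(S,r \right)} = \left(-12 - 10\right) \left(r + S\right) + \frac{31}{4} = - 22 \left(S + r\right) + \frac{31}{4} = \left(- 22 S - 22 r\right) + \frac{31}{4} = \frac{31}{4} - 22 S - 22 r$)
$19 l{\left(27,39 \right)} = 19 \left(\frac{31}{4} - 594 - 858\right) = 19 \left(- \frac{5777}{4}\right) = - \frac{109763}{4}$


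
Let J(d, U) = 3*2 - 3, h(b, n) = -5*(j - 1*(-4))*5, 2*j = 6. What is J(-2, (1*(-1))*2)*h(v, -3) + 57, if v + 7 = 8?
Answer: -468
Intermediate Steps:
j = 3 (j = (½)*6 = 3)
v = 1 (v = -7 + 8 = 1)
h(b, n) = -175 (h(b, n) = -5*(3 - 1*(-4))*5 = -5*(3 + 4)*5 = -5*7*5 = -35*5 = -175)
J(d, U) = 3 (J(d, U) = 6 - 3 = 3)
J(-2, (1*(-1))*2)*h(v, -3) + 57 = 3*(-175) + 57 = -525 + 57 = -468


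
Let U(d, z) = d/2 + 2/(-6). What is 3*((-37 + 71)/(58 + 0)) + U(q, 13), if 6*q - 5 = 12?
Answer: 989/348 ≈ 2.8420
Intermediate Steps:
q = 17/6 (q = ⅚ + (⅙)*12 = ⅚ + 2 = 17/6 ≈ 2.8333)
U(d, z) = -⅓ + d/2 (U(d, z) = d*(½) + 2*(-⅙) = d/2 - ⅓ = -⅓ + d/2)
3*((-37 + 71)/(58 + 0)) + U(q, 13) = 3*((-37 + 71)/(58 + 0)) + (-⅓ + (½)*(17/6)) = 3*(34/58) + (-⅓ + 17/12) = 3*(34*(1/58)) + 13/12 = 3*(17/29) + 13/12 = 51/29 + 13/12 = 989/348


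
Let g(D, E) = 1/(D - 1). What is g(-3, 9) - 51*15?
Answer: -3061/4 ≈ -765.25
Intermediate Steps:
g(D, E) = 1/(-1 + D)
g(-3, 9) - 51*15 = 1/(-1 - 3) - 51*15 = 1/(-4) - 765 = -¼ - 765 = -3061/4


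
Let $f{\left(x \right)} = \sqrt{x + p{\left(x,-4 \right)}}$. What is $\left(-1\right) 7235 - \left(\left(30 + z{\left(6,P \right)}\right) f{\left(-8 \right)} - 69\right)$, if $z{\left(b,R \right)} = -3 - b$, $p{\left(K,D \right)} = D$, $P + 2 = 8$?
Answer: $-7166 - 42 i \sqrt{3} \approx -7166.0 - 72.746 i$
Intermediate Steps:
$P = 6$ ($P = -2 + 8 = 6$)
$f{\left(x \right)} = \sqrt{-4 + x}$ ($f{\left(x \right)} = \sqrt{x - 4} = \sqrt{-4 + x}$)
$\left(-1\right) 7235 - \left(\left(30 + z{\left(6,P \right)}\right) f{\left(-8 \right)} - 69\right) = \left(-1\right) 7235 - \left(\left(30 - 9\right) \sqrt{-4 - 8} - 69\right) = -7235 - \left(\left(30 - 9\right) \sqrt{-12} - 69\right) = -7235 - \left(\left(30 - 9\right) 2 i \sqrt{3} - 69\right) = -7235 - \left(21 \cdot 2 i \sqrt{3} - 69\right) = -7235 - \left(42 i \sqrt{3} - 69\right) = -7235 - \left(-69 + 42 i \sqrt{3}\right) = -7235 + \left(69 - 42 i \sqrt{3}\right) = -7166 - 42 i \sqrt{3}$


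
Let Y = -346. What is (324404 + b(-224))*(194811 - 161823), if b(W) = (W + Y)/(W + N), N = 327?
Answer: 1102229429496/103 ≈ 1.0701e+10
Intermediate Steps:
b(W) = (-346 + W)/(327 + W) (b(W) = (W - 346)/(W + 327) = (-346 + W)/(327 + W))
(324404 + b(-224))*(194811 - 161823) = (324404 + (-346 - 224)/(327 - 224))*(194811 - 161823) = (324404 - 570/103)*32988 = (33413042/103)*32988 = 1102229429496/103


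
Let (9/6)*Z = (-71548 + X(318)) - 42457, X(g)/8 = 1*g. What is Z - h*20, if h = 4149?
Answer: -471862/3 ≈ -1.5729e+5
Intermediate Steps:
X(g) = 8*g (X(g) = 8*(1*g) = 8*g)
Z = -222922/3 (Z = 2*((-71548 + 8*318) - 42457)/3 = 2*((-71548 + 2544) - 42457)/3 = 2*(-69004 - 42457)/3 = (⅔)*(-111461) = -222922/3 ≈ -74307.)
Z - h*20 = -222922/3 - 4149*20 = -222922/3 - 1*82980 = -222922/3 - 82980 = -471862/3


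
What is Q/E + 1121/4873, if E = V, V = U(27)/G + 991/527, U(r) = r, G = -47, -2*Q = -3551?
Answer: 428675869903/315263608 ≈ 1359.7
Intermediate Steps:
Q = 3551/2 (Q = -½*(-3551) = 3551/2 ≈ 1775.5)
V = 32348/24769 (V = 27/(-47) + 991/527 = 27*(-1/47) + 991*(1/527) = -27/47 + 991/527 = 32348/24769 ≈ 1.3060)
E = 32348/24769 ≈ 1.3060
Q/E + 1121/4873 = 3551/(2*(32348/24769)) + 1121/4873 = (3551/2)*(24769/32348) + 1121*(1/4873) = 87954719/64696 + 1121/4873 = 428675869903/315263608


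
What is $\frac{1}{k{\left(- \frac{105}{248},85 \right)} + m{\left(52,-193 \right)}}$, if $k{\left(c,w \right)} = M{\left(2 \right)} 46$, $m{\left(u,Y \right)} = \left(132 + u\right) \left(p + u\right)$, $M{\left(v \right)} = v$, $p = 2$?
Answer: $\frac{1}{10028} \approx 9.9721 \cdot 10^{-5}$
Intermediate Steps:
$m{\left(u,Y \right)} = \left(2 + u\right) \left(132 + u\right)$ ($m{\left(u,Y \right)} = \left(132 + u\right) \left(2 + u\right) = \left(2 + u\right) \left(132 + u\right)$)
$k{\left(c,w \right)} = 92$ ($k{\left(c,w \right)} = 2 \cdot 46 = 92$)
$\frac{1}{k{\left(- \frac{105}{248},85 \right)} + m{\left(52,-193 \right)}} = \frac{1}{92 + \left(264 + 52^{2} + 134 \cdot 52\right)} = \frac{1}{92 + \left(264 + 2704 + 6968\right)} = \frac{1}{92 + 9936} = \frac{1}{10028}$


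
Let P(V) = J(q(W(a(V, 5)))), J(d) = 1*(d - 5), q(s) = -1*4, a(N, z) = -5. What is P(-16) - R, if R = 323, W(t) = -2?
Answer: -332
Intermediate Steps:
q(s) = -4
J(d) = -5 + d (J(d) = 1*(-5 + d) = -5 + d)
P(V) = -9 (P(V) = -5 - 4 = -9)
P(-16) - R = -9 - 1*323 = -9 - 323 = -332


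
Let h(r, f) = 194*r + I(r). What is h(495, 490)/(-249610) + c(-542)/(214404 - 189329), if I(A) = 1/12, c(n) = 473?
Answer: -5495733143/15021529800 ≈ -0.36586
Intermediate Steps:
I(A) = 1/12
h(r, f) = 1/12 + 194*r (h(r, f) = 194*r + 1/12 = 1/12 + 194*r)
h(495, 490)/(-249610) + c(-542)/(214404 - 189329) = (1/12 + 194*495)/(-249610) + 473/(214404 - 189329) = (1/12 + 96030)*(-1/249610) + 473/25075 = (1152361/12)*(-1/249610) + 473*(1/25075) = -1152361/2995320 + 473/25075 = -5495733143/15021529800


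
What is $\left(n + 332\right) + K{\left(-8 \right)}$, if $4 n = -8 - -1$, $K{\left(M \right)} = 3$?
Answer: $\frac{1333}{4} \approx 333.25$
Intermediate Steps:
$n = - \frac{7}{4}$ ($n = \frac{-8 - -1}{4} = \frac{-8 + 1}{4} = \frac{1}{4} \left(-7\right) = - \frac{7}{4} \approx -1.75$)
$\left(n + 332\right) + K{\left(-8 \right)} = \left(- \frac{7}{4} + 332\right) + 3 = \frac{1321}{4} + 3 = \frac{1333}{4}$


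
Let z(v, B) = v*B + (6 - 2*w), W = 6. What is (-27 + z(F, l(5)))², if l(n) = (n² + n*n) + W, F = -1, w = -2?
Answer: 5329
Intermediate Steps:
l(n) = 6 + 2*n² (l(n) = (n² + n*n) + 6 = (n² + n²) + 6 = 2*n² + 6 = 6 + 2*n²)
z(v, B) = 10 + B*v (z(v, B) = v*B + (6 - 2*(-2)) = B*v + (6 + 4) = B*v + 10 = 10 + B*v)
(-27 + z(F, l(5)))² = (-27 + (10 + (6 + 2*5²)*(-1)))² = (-27 + (10 + (6 + 2*25)*(-1)))² = (-27 + (10 + (6 + 50)*(-1)))² = (-27 + (10 + 56*(-1)))² = (-27 + (10 - 56))² = (-27 - 46)² = (-73)² = 5329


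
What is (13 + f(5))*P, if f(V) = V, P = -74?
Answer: -1332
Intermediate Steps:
(13 + f(5))*P = (13 + 5)*(-74) = 18*(-74) = -1332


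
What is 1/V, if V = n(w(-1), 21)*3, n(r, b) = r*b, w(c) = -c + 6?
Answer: 1/441 ≈ 0.0022676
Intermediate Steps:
w(c) = 6 - c
n(r, b) = b*r
V = 441 (V = (21*(6 - 1*(-1)))*3 = (21*(6 + 1))*3 = (21*7)*3 = 147*3 = 441)
1/V = 1/441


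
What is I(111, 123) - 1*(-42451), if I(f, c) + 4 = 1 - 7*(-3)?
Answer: 42469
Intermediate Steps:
I(f, c) = 18 (I(f, c) = -4 + (1 - 7*(-3)) = -4 + (1 + 21) = -4 + 22 = 18)
I(111, 123) - 1*(-42451) = 18 - 1*(-42451) = 18 + 42451 = 42469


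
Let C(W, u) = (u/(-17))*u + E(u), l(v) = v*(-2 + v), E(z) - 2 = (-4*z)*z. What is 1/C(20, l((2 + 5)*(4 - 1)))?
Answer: -17/10984835 ≈ -1.5476e-6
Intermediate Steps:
E(z) = 2 - 4*z² (E(z) = 2 + (-4*z)*z = 2 - 4*z²)
C(W, u) = 2 - 69*u²/17 (C(W, u) = (u/(-17))*u + (2 - 4*u²) = (u*(-1/17))*u + (2 - 4*u²) = (-u/17)*u + (2 - 4*u²) = -u²/17 + (2 - 4*u²) = 2 - 69*u²/17)
1/C(20, l((2 + 5)*(4 - 1))) = 1/(2 - 69*(-2 + (2 + 5)*(4 - 1))²*(2 + 5)²*(4 - 1)²/17) = 1/(2 - 69*441*(-2 + 7*3)²/17) = 1/(2 - 69*441*(-2 + 21)²/17) = 1/(2 - 69*(21*19)²/17) = 1/(2 - 69/17*399²) = 1/(2 - 69/17*159201) = 1/(2 - 10984869/17) = 1/(-10984835/17) = -17/10984835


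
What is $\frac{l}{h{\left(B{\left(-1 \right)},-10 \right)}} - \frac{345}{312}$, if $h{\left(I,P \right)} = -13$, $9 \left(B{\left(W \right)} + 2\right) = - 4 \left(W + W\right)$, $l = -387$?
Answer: $\frac{2981}{104} \approx 28.663$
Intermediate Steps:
$B{\left(W \right)} = -2 - \frac{8 W}{9}$ ($B{\left(W \right)} = -2 + \frac{\left(-4\right) \left(W + W\right)}{9} = -2 + \frac{\left(-4\right) 2 W}{9} = -2 + \frac{\left(-8\right) W}{9} = -2 - \frac{8 W}{9}$)
$\frac{l}{h{\left(B{\left(-1 \right)},-10 \right)}} - \frac{345}{312} = - \frac{387}{-13} - \frac{345}{312} = \left(-387\right) \left(- \frac{1}{13}\right) - \frac{115}{104} = \frac{387}{13} - \frac{115}{104} = \frac{2981}{104}$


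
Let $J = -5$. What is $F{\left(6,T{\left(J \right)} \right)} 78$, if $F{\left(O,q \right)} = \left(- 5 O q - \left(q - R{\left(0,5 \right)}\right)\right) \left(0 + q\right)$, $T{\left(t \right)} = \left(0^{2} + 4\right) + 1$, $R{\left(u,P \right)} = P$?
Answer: $-58500$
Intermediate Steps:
$T{\left(t \right)} = 5$ ($T{\left(t \right)} = \left(0 + 4\right) + 1 = 4 + 1 = 5$)
$F{\left(O,q \right)} = q \left(5 - q - 5 O q\right)$ ($F{\left(O,q \right)} = \left(- 5 O q - \left(-5 + q\right)\right) \left(0 + q\right) = \left(- 5 O q - \left(-5 + q\right)\right) q = \left(5 - q - 5 O q\right) q = q \left(5 - q - 5 O q\right)$)
$F{\left(6,T{\left(J \right)} \right)} 78 = 5 \left(5 - 5 - 30 \cdot 5\right) 78 = 5 \left(5 - 5 - 150\right) 78 = 5 \left(-150\right) 78 = \left(-750\right) 78 = -58500$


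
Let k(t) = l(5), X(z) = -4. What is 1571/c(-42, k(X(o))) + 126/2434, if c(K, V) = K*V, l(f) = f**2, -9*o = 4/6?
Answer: -1845757/1277850 ≈ -1.4444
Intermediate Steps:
o = -2/27 (o = -4/(9*6) = -1/9*2/3 = -2/27 ≈ -0.074074)
k(t) = 25 (k(t) = 5**2 = 25)
1571/c(-42, k(X(o))) + 126/2434 = 1571/((-42*25)) + 126/2434 = 1571/(-1050) + 126*(1/2434) = 1571*(-1/1050) + 63/1217 = -1571/1050 + 63/1217 = -1845757/1277850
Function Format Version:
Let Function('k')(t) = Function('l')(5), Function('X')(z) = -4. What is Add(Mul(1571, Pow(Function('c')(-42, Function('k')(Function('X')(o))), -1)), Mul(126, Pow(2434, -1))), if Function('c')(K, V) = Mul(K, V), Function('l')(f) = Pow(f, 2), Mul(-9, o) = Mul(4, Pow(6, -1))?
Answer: Rational(-1845757, 1277850) ≈ -1.4444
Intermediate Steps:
o = Rational(-2, 27) (o = Mul(Rational(-1, 9), Mul(4, Pow(6, -1))) = Mul(Rational(-1, 9), Mul(4, Rational(1, 6))) = Mul(Rational(-1, 9), Rational(2, 3)) = Rational(-2, 27) ≈ -0.074074)
Function('k')(t) = 25 (Function('k')(t) = Pow(5, 2) = 25)
Add(Mul(1571, Pow(Function('c')(-42, Function('k')(Function('X')(o))), -1)), Mul(126, Pow(2434, -1))) = Add(Mul(1571, Pow(Mul(-42, 25), -1)), Mul(126, Pow(2434, -1))) = Add(Mul(1571, Pow(-1050, -1)), Mul(126, Rational(1, 2434))) = Add(Mul(1571, Rational(-1, 1050)), Rational(63, 1217)) = Add(Rational(-1571, 1050), Rational(63, 1217)) = Rational(-1845757, 1277850)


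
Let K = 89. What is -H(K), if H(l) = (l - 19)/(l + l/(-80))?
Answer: -5600/7031 ≈ -0.79647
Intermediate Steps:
H(l) = 80*(-19 + l)/(79*l) (H(l) = (-19 + l)/(l + l*(-1/80)) = (-19 + l)/(l - l/80) = (-19 + l)/((79*l/80)) = (-19 + l)*(80/(79*l)) = 80*(-19 + l)/(79*l))
-H(K) = -80*(-19 + 89)/(79*89) = -80*70/(79*89) = -1*5600/7031 = -5600/7031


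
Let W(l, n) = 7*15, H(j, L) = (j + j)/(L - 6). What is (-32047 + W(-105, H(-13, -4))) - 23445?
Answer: -55387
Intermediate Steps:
H(j, L) = 2*j/(-6 + L) (H(j, L) = (2*j)/(-6 + L) = 2*j/(-6 + L))
W(l, n) = 105
(-32047 + W(-105, H(-13, -4))) - 23445 = (-32047 + 105) - 23445 = -31942 - 23445 = -55387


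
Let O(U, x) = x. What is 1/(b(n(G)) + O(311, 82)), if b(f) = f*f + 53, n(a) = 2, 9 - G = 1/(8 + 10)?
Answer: 1/139 ≈ 0.0071942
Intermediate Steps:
G = 161/18 (G = 9 - 1/(8 + 10) = 9 - 1/18 = 161/18 ≈ 8.9444)
b(f) = 53 + f² (b(f) = f² + 53 = 53 + f²)
1/(b(n(G)) + O(311, 82)) = 1/((53 + 2²) + 82) = 1/((53 + 4) + 82) = 1/(57 + 82) = 1/139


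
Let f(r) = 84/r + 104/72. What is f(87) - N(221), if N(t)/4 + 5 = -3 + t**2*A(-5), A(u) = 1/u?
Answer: 51034909/1305 ≈ 39107.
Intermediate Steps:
f(r) = 13/9 + 84/r (f(r) = 84/r + 104*(1/72) = 84/r + 13/9 = 13/9 + 84/r)
A(u) = 1/u
N(t) = -32 - 4*t**2/5 (N(t) = -20 + 4*(-3 + t**2/(-5)) = -20 + 4*(-3 + t**2*(-1/5)) = -20 + 4*(-3 - t**2/5) = -20 + (-12 - 4*t**2/5) = -32 - 4*t**2/5)
f(87) - N(221) = (13/9 + 84/87) - (-32 - 4/5*221**2) = (13/9 + 84*(1/87)) - (-32 - 4/5*48841) = (13/9 + 28/29) - (-32 - 195364/5) = 629/261 - 1*(-195524/5) = 629/261 + 195524/5 = 51034909/1305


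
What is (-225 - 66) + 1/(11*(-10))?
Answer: -32011/110 ≈ -291.01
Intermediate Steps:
(-225 - 66) + 1/(11*(-10)) = -291 + 1/(-110) = -291 - 1/110 = -32011/110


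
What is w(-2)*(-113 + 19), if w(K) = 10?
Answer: -940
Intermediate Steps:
w(-2)*(-113 + 19) = 10*(-113 + 19) = 10*(-94) = -940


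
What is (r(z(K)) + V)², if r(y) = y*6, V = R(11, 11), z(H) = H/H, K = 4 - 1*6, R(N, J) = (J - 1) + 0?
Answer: 256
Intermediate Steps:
R(N, J) = -1 + J (R(N, J) = (-1 + J) + 0 = -1 + J)
K = -2 (K = 4 - 6 = -2)
z(H) = 1
V = 10 (V = -1 + 11 = 10)
r(y) = 6*y
(r(z(K)) + V)² = (6*1 + 10)² = (6 + 10)² = 16² = 256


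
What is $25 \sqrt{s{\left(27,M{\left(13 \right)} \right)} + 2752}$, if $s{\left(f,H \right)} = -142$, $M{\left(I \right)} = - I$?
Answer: $75 \sqrt{290} \approx 1277.2$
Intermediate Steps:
$25 \sqrt{s{\left(27,M{\left(13 \right)} \right)} + 2752} = 25 \sqrt{-142 + 2752} = 25 \sqrt{2610} = 25 \cdot 3 \sqrt{290} = 75 \sqrt{290}$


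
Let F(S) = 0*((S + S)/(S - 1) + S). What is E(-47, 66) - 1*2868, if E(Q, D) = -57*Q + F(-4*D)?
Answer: -189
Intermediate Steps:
F(S) = 0 (F(S) = 0*((2*S)/(-1 + S) + S) = 0*(2*S/(-1 + S) + S) = 0*(S + 2*S/(-1 + S)) = 0)
E(Q, D) = -57*Q (E(Q, D) = -57*Q + 0 = -57*Q)
E(-47, 66) - 1*2868 = -57*(-47) - 1*2868 = 2679 - 2868 = -189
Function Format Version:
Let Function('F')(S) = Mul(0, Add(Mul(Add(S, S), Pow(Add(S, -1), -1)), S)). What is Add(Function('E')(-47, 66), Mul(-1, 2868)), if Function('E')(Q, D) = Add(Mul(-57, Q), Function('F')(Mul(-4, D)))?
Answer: -189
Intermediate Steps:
Function('F')(S) = 0 (Function('F')(S) = Mul(0, Add(Mul(Mul(2, S), Pow(Add(-1, S), -1)), S)) = Mul(0, Add(Mul(2, S, Pow(Add(-1, S), -1)), S)) = Mul(0, Add(S, Mul(2, S, Pow(Add(-1, S), -1)))) = 0)
Function('E')(Q, D) = Mul(-57, Q) (Function('E')(Q, D) = Add(Mul(-57, Q), 0) = Mul(-57, Q))
Add(Function('E')(-47, 66), Mul(-1, 2868)) = Add(Mul(-57, -47), Mul(-1, 2868)) = Add(2679, -2868) = -189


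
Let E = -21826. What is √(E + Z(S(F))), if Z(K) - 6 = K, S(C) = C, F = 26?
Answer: I*√21794 ≈ 147.63*I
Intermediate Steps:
Z(K) = 6 + K
√(E + Z(S(F))) = √(-21826 + (6 + 26)) = √(-21826 + 32) = √(-21794) = I*√21794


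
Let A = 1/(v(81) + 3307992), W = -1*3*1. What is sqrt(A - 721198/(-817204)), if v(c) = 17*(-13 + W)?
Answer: sqrt(100754082053900781415130)/337885251860 ≈ 0.93942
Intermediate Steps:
W = -3 (W = -3*1 = -3)
v(c) = -272 (v(c) = 17*(-13 - 3) = 17*(-16) = -272)
A = 1/3307720 (A = 1/(-272 + 3307992) = 1/3307720 ≈ 3.0232e-7)
sqrt(A - 721198/(-817204)) = sqrt(1/3307720 - 721198/(-817204)) = sqrt(1/3307720 - 721198*(-1/817204)) = sqrt(1/3307720 + 360599/408602) = sqrt(596380466441/675770503720) = sqrt(100754082053900781415130)/337885251860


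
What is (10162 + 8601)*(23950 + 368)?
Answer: 456278634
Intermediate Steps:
(10162 + 8601)*(23950 + 368) = 18763*24318 = 456278634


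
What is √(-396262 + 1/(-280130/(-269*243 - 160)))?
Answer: I*√31095777014349290/280130 ≈ 629.49*I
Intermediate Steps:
√(-396262 + 1/(-280130/(-269*243 - 160))) = √(-396262 + 1/(-280130/(-65367 - 160))) = √(-396262 + 1/(-280130/(-65527))) = √(-396262 + 1/(-280130*(-1/65527))) = √(-396262 + 1/(280130/65527)) = √(-396262 + 65527/280130) = √(-111004808533/280130) = I*√31095777014349290/280130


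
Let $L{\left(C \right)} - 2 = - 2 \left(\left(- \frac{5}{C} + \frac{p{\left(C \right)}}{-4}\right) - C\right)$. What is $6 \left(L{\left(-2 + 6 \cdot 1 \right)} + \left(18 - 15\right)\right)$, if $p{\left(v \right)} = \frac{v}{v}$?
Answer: $96$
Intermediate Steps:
$p{\left(v \right)} = 1$
$L{\left(C \right)} = \frac{5}{2} + 2 C + \frac{10}{C}$ ($L{\left(C \right)} = 2 - 2 \left(\left(- \frac{5}{C} + 1 \frac{1}{-4}\right) - C\right) = 2 - 2 \left(\left(- \frac{5}{C} + 1 \left(- \frac{1}{4}\right)\right) - C\right) = 2 - 2 \left(\left(- \frac{5}{C} - \frac{1}{4}\right) - C\right) = 2 - 2 \left(\left(- \frac{1}{4} - \frac{5}{C}\right) - C\right) = 2 - 2 \left(- \frac{1}{4} - C - \frac{5}{C}\right) = 2 + \left(\frac{1}{2} + 2 C + \frac{10}{C}\right) = \frac{5}{2} + 2 C + \frac{10}{C}$)
$6 \left(L{\left(-2 + 6 \cdot 1 \right)} + \left(18 - 15\right)\right) = 6 \left(\left(\frac{5}{2} + 2 \left(-2 + 6 \cdot 1\right) + \frac{10}{-2 + 6 \cdot 1}\right) + \left(18 - 15\right)\right) = 6 \left(\left(\frac{5}{2} + 2 \left(-2 + 6\right) + \frac{10}{-2 + 6}\right) + 3\right) = 6 \left(\left(\frac{5}{2} + 2 \cdot 4 + \frac{10}{4}\right) + 3\right) = 6 \left(\left(\frac{5}{2} + 8 + 10 \cdot \frac{1}{4}\right) + 3\right) = 6 \left(\left(\frac{5}{2} + 8 + \frac{5}{2}\right) + 3\right) = 6 \left(13 + 3\right) = 6 \cdot 16 = 96$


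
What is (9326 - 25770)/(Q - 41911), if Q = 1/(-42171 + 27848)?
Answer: 117763706/300145627 ≈ 0.39235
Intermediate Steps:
Q = -1/14323 (Q = 1/(-14323) = -1/14323 ≈ -6.9818e-5)
(9326 - 25770)/(Q - 41911) = (9326 - 25770)/(-1/14323 - 41911) = -16444/(-600291254/14323) = -16444*(-14323/600291254) = 117763706/300145627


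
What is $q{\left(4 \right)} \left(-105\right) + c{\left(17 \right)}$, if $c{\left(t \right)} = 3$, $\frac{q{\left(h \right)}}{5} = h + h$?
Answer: $-4197$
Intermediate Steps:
$q{\left(h \right)} = 10 h$ ($q{\left(h \right)} = 5 \left(h + h\right) = 5 \cdot 2 h = 10 h$)
$q{\left(4 \right)} \left(-105\right) + c{\left(17 \right)} = 10 \cdot 4 \left(-105\right) + 3 = 40 \left(-105\right) + 3 = -4200 + 3 = -4197$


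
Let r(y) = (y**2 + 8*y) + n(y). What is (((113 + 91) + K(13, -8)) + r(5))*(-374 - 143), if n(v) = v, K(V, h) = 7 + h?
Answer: -141141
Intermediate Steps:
r(y) = y**2 + 9*y (r(y) = (y**2 + 8*y) + y = y**2 + 9*y)
(((113 + 91) + K(13, -8)) + r(5))*(-374 - 143) = (((113 + 91) + (7 - 8)) + 5*(9 + 5))*(-374 - 143) = ((204 - 1) + 5*14)*(-517) = (203 + 70)*(-517) = 273*(-517) = -141141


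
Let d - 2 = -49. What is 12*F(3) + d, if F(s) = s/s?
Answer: -35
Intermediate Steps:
d = -47 (d = 2 - 49 = -47)
F(s) = 1
12*F(3) + d = 12*1 - 47 = 12 - 47 = -35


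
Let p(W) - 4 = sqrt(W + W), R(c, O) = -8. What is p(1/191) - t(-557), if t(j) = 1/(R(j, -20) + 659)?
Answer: 2603/651 + sqrt(382)/191 ≈ 4.1008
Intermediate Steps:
p(W) = 4 + sqrt(2)*sqrt(W) (p(W) = 4 + sqrt(W + W) = 4 + sqrt(2*W) = 4 + sqrt(2)*sqrt(W))
t(j) = 1/651 (t(j) = 1/(-8 + 659) = 1/651)
p(1/191) - t(-557) = (4 + sqrt(2)*sqrt(1/191)) - 1*1/651 = (4 + sqrt(2)*sqrt(1/191)) - 1/651 = (4 + sqrt(2)*(sqrt(191)/191)) - 1/651 = (4 + sqrt(382)/191) - 1/651 = 2603/651 + sqrt(382)/191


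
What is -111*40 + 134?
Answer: -4306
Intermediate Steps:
-111*40 + 134 = -4440 + 134 = -4306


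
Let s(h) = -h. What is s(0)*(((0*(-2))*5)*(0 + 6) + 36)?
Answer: 0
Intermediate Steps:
s(0)*(((0*(-2))*5)*(0 + 6) + 36) = (-1*0)*(((0*(-2))*5)*(0 + 6) + 36) = 0*((0*5)*6 + 36) = 0*(0*6 + 36) = 0*(0 + 36) = 0*36 = 0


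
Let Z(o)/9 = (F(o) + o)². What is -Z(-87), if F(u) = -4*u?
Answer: -613089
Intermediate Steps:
Z(o) = 81*o² (Z(o) = 9*(-4*o + o)² = 9*(-3*o)² = 9*(9*o²) = 81*o²)
-Z(-87) = -81*(-87)² = -81*7569 = -1*613089 = -613089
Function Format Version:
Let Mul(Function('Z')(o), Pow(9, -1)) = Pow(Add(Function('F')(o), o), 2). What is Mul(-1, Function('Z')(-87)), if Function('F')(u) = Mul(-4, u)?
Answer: -613089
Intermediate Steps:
Function('Z')(o) = Mul(81, Pow(o, 2)) (Function('Z')(o) = Mul(9, Pow(Add(Mul(-4, o), o), 2)) = Mul(9, Pow(Mul(-3, o), 2)) = Mul(9, Mul(9, Pow(o, 2))) = Mul(81, Pow(o, 2)))
Mul(-1, Function('Z')(-87)) = Mul(-1, Mul(81, Pow(-87, 2))) = Mul(-1, Mul(81, 7569)) = Mul(-1, 613089) = -613089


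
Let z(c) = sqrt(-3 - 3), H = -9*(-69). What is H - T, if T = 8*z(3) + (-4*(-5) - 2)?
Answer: 603 - 8*I*sqrt(6) ≈ 603.0 - 19.596*I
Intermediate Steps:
H = 621
z(c) = I*sqrt(6) (z(c) = sqrt(-6) = I*sqrt(6))
T = 18 + 8*I*sqrt(6) (T = 8*(I*sqrt(6)) + (-4*(-5) - 2) = 8*I*sqrt(6) + (20 - 2) = 8*I*sqrt(6) + 18 = 18 + 8*I*sqrt(6) ≈ 18.0 + 19.596*I)
H - T = 621 - (18 + 8*I*sqrt(6)) = 621 + (-18 - 8*I*sqrt(6)) = 603 - 8*I*sqrt(6)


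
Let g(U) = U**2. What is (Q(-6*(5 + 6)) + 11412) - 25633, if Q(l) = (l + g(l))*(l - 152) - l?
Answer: -949375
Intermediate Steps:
Q(l) = -l + (-152 + l)*(l + l**2) (Q(l) = (l + l**2)*(l - 152) - l = (l + l**2)*(-152 + l) - l = (-152 + l)*(l + l**2) - l = -l + (-152 + l)*(l + l**2))
(Q(-6*(5 + 6)) + 11412) - 25633 = ((-6*(5 + 6))*(-153 + (-6*(5 + 6))**2 - (-906)*(5 + 6)) + 11412) - 25633 = ((-6*11)*(-153 + (-6*11)**2 - (-906)*11) + 11412) - 25633 = (-66*(-153 + (-66)**2 - 151*(-66)) + 11412) - 25633 = (-66*(-153 + 4356 + 9966) + 11412) - 25633 = (-66*14169 + 11412) - 25633 = (-935154 + 11412) - 25633 = -923742 - 25633 = -949375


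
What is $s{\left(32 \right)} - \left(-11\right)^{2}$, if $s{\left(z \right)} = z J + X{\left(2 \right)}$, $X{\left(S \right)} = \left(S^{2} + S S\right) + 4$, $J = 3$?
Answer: $-13$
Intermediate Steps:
$X{\left(S \right)} = 4 + 2 S^{2}$ ($X{\left(S \right)} = \left(S^{2} + S^{2}\right) + 4 = 2 S^{2} + 4 = 4 + 2 S^{2}$)
$s{\left(z \right)} = 12 + 3 z$ ($s{\left(z \right)} = z 3 + \left(4 + 2 \cdot 2^{2}\right) = 3 z + \left(4 + 2 \cdot 4\right) = 3 z + \left(4 + 8\right) = 3 z + 12 = 12 + 3 z$)
$s{\left(32 \right)} - \left(-11\right)^{2} = \left(12 + 3 \cdot 32\right) - \left(-11\right)^{2} = \left(12 + 96\right) - 121 = 108 - 121 = -13$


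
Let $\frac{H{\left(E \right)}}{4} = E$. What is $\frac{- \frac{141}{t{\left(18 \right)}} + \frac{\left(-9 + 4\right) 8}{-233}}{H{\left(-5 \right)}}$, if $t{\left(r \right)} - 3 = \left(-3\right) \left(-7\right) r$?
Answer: $\frac{5871}{591820} \approx 0.0099202$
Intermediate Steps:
$H{\left(E \right)} = 4 E$
$t{\left(r \right)} = 3 + 21 r$ ($t{\left(r \right)} = 3 + \left(-3\right) \left(-7\right) r = 3 + 21 r$)
$\frac{- \frac{141}{t{\left(18 \right)}} + \frac{\left(-9 + 4\right) 8}{-233}}{H{\left(-5 \right)}} = \frac{- \frac{141}{3 + 21 \cdot 18} + \frac{\left(-9 + 4\right) 8}{-233}}{4 \left(-5\right)} = \frac{- \frac{141}{3 + 378} + \left(-5\right) 8 \left(- \frac{1}{233}\right)}{-20} = \left(- \frac{141}{381} - - \frac{40}{233}\right) \left(- \frac{1}{20}\right) = \left(\left(-141\right) \frac{1}{381} + \frac{40}{233}\right) \left(- \frac{1}{20}\right) = \left(- \frac{47}{127} + \frac{40}{233}\right) \left(- \frac{1}{20}\right) = \left(- \frac{5871}{29591}\right) \left(- \frac{1}{20}\right) = \frac{5871}{591820}$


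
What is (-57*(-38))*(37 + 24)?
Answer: 132126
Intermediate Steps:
(-57*(-38))*(37 + 24) = 2166*61 = 132126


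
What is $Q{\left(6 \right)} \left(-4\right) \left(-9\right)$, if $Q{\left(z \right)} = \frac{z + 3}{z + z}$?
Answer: $27$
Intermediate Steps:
$Q{\left(z \right)} = \frac{3 + z}{2 z}$
$Q{\left(6 \right)} \left(-4\right) \left(-9\right) = \frac{3 + 6}{2 \cdot 6} \left(-4\right) \left(-9\right) = \frac{1}{2} \cdot \frac{1}{6} \cdot 9 \left(-4\right) \left(-9\right) = \frac{3}{4} \left(-4\right) \left(-9\right) = \left(-3\right) \left(-9\right) = 27$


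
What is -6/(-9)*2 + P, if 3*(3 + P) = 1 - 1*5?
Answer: -3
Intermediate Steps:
P = -13/3 (P = -3 + (1 - 1*5)/3 = -3 + (1 - 5)/3 = -3 + (⅓)*(-4) = -3 - 4/3 = -13/3 ≈ -4.3333)
-6/(-9)*2 + P = -6/(-9)*2 - 13/3 = -6*(-⅑)*2 - 13/3 = (⅔)*2 - 13/3 = 4/3 - 13/3 = -3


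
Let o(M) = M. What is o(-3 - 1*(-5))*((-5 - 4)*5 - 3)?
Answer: -96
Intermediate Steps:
o(-3 - 1*(-5))*((-5 - 4)*5 - 3) = (-3 - 1*(-5))*((-5 - 4)*5 - 3) = (-3 + 5)*(-9*5 - 3) = 2*(-45 - 3) = 2*(-48) = -96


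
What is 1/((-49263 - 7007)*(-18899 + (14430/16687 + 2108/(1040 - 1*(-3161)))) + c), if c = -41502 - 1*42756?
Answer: 1894651/2014555082392812 ≈ 9.4048e-10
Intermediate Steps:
c = -84258 (c = -41502 - 42756 = -84258)
1/((-49263 - 7007)*(-18899 + (14430/16687 + 2108/(1040 - 1*(-3161)))) + c) = 1/((-49263 - 7007)*(-18899 + (14430/16687 + 2108/(1040 - 1*(-3161)))) - 84258) = 1/(-56270*(-18899 + (14430*(1/16687) + 2108/(1040 + 3161))) - 84258) = 1/(-56270*(-18899 + (390/451 + 2108/4201)) - 84258) = 1/(-56270*(-18899 + 2589098/1894651) - 84258) = 1/(-56270*(-35804420151/1894651) - 84258) = 1/(2014714721896770/1894651 - 84258) = 1/(2014555082392812/1894651) = 1894651/2014555082392812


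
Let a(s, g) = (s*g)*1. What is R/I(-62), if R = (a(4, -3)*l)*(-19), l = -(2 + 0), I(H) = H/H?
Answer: -456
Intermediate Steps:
a(s, g) = g*s (a(s, g) = (g*s)*1 = g*s)
I(H) = 1
l = -2 (l = -1*2 = -2)
R = -456 (R = (-3*4*(-2))*(-19) = -12*(-2)*(-19) = 24*(-19) = -456)
R/I(-62) = -456/1 = -456*1 = -456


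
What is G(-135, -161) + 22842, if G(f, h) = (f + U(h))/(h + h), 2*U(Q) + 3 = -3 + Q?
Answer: 639595/28 ≈ 22843.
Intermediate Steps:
U(Q) = -3 + Q/2 (U(Q) = -3/2 + (-3 + Q)/2 = -3/2 + (-3/2 + Q/2) = -3 + Q/2)
G(f, h) = (-3 + f + h/2)/(2*h) (G(f, h) = (f + (-3 + h/2))/(h + h) = (-3 + f + h/2)/((2*h)) = (-3 + f + h/2)*(1/(2*h)) = (-3 + f + h/2)/(2*h))
G(-135, -161) + 22842 = (¼)*(-6 - 161 + 2*(-135))/(-161) + 22842 = (¼)*(-1/161)*(-6 - 161 - 270) + 22842 = (¼)*(-1/161)*(-437) + 22842 = 19/28 + 22842 = 639595/28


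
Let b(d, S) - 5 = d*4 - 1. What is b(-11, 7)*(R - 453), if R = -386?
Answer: 33560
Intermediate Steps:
b(d, S) = 4 + 4*d (b(d, S) = 5 + (d*4 - 1) = 5 + (4*d - 1) = 5 + (-1 + 4*d) = 4 + 4*d)
b(-11, 7)*(R - 453) = (4 + 4*(-11))*(-386 - 453) = (4 - 44)*(-839) = -40*(-839) = 33560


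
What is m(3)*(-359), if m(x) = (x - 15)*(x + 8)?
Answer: 47388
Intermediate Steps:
m(x) = (-15 + x)*(8 + x)
m(3)*(-359) = (-120 + 3**2 - 7*3)*(-359) = (-120 + 9 - 21)*(-359) = -132*(-359) = 47388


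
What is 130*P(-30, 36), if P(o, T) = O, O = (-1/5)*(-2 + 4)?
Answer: -52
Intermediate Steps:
O = -⅖ (O = -1*⅕*2 = -⅕*2 = -⅖ ≈ -0.40000)
P(o, T) = -⅖
130*P(-30, 36) = 130*(-⅖) = -52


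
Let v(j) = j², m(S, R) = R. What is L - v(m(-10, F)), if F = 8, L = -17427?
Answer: -17491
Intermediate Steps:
L - v(m(-10, F)) = -17427 - 1*8² = -17427 - 1*64 = -17427 - 64 = -17491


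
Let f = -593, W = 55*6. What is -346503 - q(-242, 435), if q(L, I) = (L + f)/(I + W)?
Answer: -53014792/153 ≈ -3.4650e+5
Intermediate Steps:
W = 330
q(L, I) = (-593 + L)/(330 + I) (q(L, I) = (L - 593)/(I + 330) = (-593 + L)/(330 + I))
-346503 - q(-242, 435) = -346503 - (-593 - 242)/(330 + 435) = -346503 - (-835)/765 = -346503 - 1*(-167/153) = -346503 + 167/153 = -53014792/153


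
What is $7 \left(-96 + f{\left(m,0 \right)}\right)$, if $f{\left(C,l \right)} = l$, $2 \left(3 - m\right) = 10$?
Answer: $-672$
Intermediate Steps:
$m = -2$ ($m = 3 - 5 = -2$)
$7 \left(-96 + f{\left(m,0 \right)}\right) = 7 \left(-96 + 0\right) = 7 \left(-96\right) = -672$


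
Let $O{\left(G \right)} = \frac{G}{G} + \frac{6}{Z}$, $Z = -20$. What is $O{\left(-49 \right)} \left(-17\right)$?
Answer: $- \frac{119}{10} \approx -11.9$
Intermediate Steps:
$O{\left(G \right)} = \frac{7}{10}$ ($O{\left(G \right)} = \frac{G}{G} + \frac{6}{-20} = 1 + 6 \left(- \frac{1}{20}\right) = 1 - \frac{3}{10} = \frac{7}{10}$)
$O{\left(-49 \right)} \left(-17\right) = \frac{7}{10} \left(-17\right) = - \frac{119}{10}$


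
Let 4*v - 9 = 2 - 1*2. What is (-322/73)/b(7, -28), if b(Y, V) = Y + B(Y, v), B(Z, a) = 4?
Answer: -322/803 ≈ -0.40100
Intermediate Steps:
v = 9/4 (v = 9/4 + (2 - 1*2)/4 = 9/4 + (2 - 2)/4 = 9/4 + (¼)*0 = 9/4 + 0 = 9/4 ≈ 2.2500)
b(Y, V) = 4 + Y (b(Y, V) = Y + 4 = 4 + Y)
(-322/73)/b(7, -28) = (-322/73)/(4 + 7) = -322*1/73/11 = -322/73*1/11 = -322/803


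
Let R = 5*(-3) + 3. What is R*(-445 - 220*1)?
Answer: 7980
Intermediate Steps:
R = -12 (R = -15 + 3 = -12)
R*(-445 - 220*1) = -12*(-445 - 220*1) = -12*(-445 - 220) = -12*(-665) = 7980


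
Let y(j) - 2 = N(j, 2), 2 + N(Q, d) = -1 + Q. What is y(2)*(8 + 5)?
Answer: 13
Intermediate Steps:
N(Q, d) = -3 + Q (N(Q, d) = -2 + (-1 + Q) = -3 + Q)
y(j) = -1 + j (y(j) = 2 + (-3 + j) = -1 + j)
y(2)*(8 + 5) = (-1 + 2)*(8 + 5) = 1*13 = 13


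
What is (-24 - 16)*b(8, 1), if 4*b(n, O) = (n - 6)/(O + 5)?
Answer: -10/3 ≈ -3.3333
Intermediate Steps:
b(n, O) = (-6 + n)/(4*(5 + O)) (b(n, O) = ((n - 6)/(O + 5))/4 = ((-6 + n)/(5 + O))/4 = (-6 + n)/(4*(5 + O)))
(-24 - 16)*b(8, 1) = (-24 - 16)*((-6 + 8)/(4*(5 + 1))) = -10*2/6 = -40*1/12 = -10/3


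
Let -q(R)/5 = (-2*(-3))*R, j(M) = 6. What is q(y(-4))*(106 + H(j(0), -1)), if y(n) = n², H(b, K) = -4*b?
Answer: -39360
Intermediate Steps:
q(R) = -30*R (q(R) = -5*(-2*(-3))*R = -30*R)
q(y(-4))*(106 + H(j(0), -1)) = (-30*(-4)²)*(106 - 4*6) = (-30*16)*(106 - 24) = -480*82 = -39360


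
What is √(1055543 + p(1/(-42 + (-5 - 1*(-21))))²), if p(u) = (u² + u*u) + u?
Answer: √30147363659/169 ≈ 1027.4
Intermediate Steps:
p(u) = u + 2*u² (p(u) = (u² + u²) + u = 2*u² + u = u + 2*u²)
√(1055543 + p(1/(-42 + (-5 - 1*(-21))))²) = √(1055543 + ((1 + 2/(-42 + (-5 - 1*(-21))))/(-42 + (-5 - 1*(-21))))²) = √(1055543 + ((1 + 2/(-42 + (-5 + 21)))/(-42 + (-5 + 21)))²) = √(1055543 + ((1 + 2/(-42 + 16))/(-42 + 16))²) = √(1055543 + ((1 + 2/(-26))/(-26))²) = √(1055543 + (-(1 + 2*(-1/26))/26)²) = √(1055543 + (-(1 - 1/13)/26)²) = √(1055543 + (-1/26*12/13)²) = √(1055543 + (-6/169)²) = √(1055543 + 36/28561) = √(30147363659/28561) = √30147363659/169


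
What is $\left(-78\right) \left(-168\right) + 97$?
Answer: $13201$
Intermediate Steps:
$\left(-78\right) \left(-168\right) + 97 = 13104 + 97 = 13201$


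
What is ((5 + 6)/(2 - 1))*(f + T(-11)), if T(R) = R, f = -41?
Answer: -572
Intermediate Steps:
((5 + 6)/(2 - 1))*(f + T(-11)) = ((5 + 6)/(2 - 1))*(-41 - 11) = (11/1)*(-52) = (1*11)*(-52) = 11*(-52) = -572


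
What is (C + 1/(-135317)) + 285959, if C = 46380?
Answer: 44971116462/135317 ≈ 3.3234e+5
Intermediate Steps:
(C + 1/(-135317)) + 285959 = (46380 + 1/(-135317)) + 285959 = (46380 - 1/135317) + 285959 = 6276002459/135317 + 285959 = 44971116462/135317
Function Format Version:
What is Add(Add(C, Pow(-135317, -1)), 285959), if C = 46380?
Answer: Rational(44971116462, 135317) ≈ 3.3234e+5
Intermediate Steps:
Add(Add(C, Pow(-135317, -1)), 285959) = Add(Add(46380, Pow(-135317, -1)), 285959) = Add(Add(46380, Rational(-1, 135317)), 285959) = Add(Rational(6276002459, 135317), 285959) = Rational(44971116462, 135317)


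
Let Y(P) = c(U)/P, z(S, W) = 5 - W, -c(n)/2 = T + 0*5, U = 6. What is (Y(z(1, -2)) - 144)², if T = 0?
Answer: 20736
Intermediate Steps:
c(n) = 0 (c(n) = -2*(0 + 0*5) = -2*(0 + 0) = -2*0 = 0)
Y(P) = 0 (Y(P) = 0/P = 0)
(Y(z(1, -2)) - 144)² = (0 - 144)² = (-144)² = 20736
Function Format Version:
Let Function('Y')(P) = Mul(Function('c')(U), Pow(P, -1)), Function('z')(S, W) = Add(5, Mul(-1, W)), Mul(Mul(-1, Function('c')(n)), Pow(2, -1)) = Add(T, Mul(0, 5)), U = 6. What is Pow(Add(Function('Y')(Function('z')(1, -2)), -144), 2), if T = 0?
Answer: 20736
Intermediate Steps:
Function('c')(n) = 0 (Function('c')(n) = Mul(-2, Add(0, Mul(0, 5))) = Mul(-2, Add(0, 0)) = Mul(-2, 0) = 0)
Function('Y')(P) = 0 (Function('Y')(P) = Mul(0, Pow(P, -1)) = 0)
Pow(Add(Function('Y')(Function('z')(1, -2)), -144), 2) = Pow(Add(0, -144), 2) = Pow(-144, 2) = 20736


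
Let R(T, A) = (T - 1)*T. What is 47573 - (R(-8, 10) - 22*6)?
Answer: 47633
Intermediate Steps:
R(T, A) = T*(-1 + T) (R(T, A) = (-1 + T)*T = T*(-1 + T))
47573 - (R(-8, 10) - 22*6) = 47573 - (-8*(-1 - 8) - 22*6) = 47573 - (-8*(-9) - 132) = 47573 - (72 - 132) = 47573 - 1*(-60) = 47573 + 60 = 47633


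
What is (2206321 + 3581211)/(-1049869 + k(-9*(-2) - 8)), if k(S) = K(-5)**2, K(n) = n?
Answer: -1446883/262461 ≈ -5.5128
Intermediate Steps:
k(S) = 25 (k(S) = (-5)**2 = 25)
(2206321 + 3581211)/(-1049869 + k(-9*(-2) - 8)) = (2206321 + 3581211)/(-1049869 + 25) = 5787532/(-1049844) = 5787532*(-1/1049844) = -1446883/262461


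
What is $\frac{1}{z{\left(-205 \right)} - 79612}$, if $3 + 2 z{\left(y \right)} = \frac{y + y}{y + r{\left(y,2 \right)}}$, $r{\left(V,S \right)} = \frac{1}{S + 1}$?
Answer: $- \frac{307}{24441037} \approx -1.2561 \cdot 10^{-5}$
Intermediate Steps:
$r{\left(V,S \right)} = \frac{1}{1 + S}$
$z{\left(y \right)} = - \frac{3}{2} + \frac{y}{\frac{1}{3} + y}$ ($z{\left(y \right)} = - \frac{3}{2} + \frac{\left(y + y\right) \frac{1}{y + \frac{1}{1 + 2}}}{2} = - \frac{3}{2} + \frac{2 y \frac{1}{y + \frac{1}{3}}}{2} = - \frac{3}{2} + \frac{2 y \frac{1}{\frac{1}{3} + y}}{2} = - \frac{3}{2} + \frac{y}{\frac{1}{3} + y}$)
$\frac{1}{z{\left(-205 \right)} - 79612} = \frac{1}{\frac{3 \left(-1 - -205\right)}{2 \left(1 + 3 \left(-205\right)\right)} - 79612} = \frac{1}{\frac{3 \left(-1 + 205\right)}{2 \left(1 - 615\right)} - 79612} = \frac{1}{\frac{3}{2} \frac{1}{-614} \cdot 204 - 79612} = \frac{1}{\frac{3}{2} \left(- \frac{1}{614}\right) 204 - 79612} = \frac{1}{- \frac{153}{307} - 79612} = \frac{1}{- \frac{24441037}{307}} = - \frac{307}{24441037}$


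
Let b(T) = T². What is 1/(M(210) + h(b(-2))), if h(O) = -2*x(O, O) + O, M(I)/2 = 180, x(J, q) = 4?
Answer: 1/356 ≈ 0.0028090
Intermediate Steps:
M(I) = 360 (M(I) = 2*180 = 360)
h(O) = -8 + O (h(O) = -2*4 + O = -8 + O)
1/(M(210) + h(b(-2))) = 1/(360 + (-8 + (-2)²)) = 1/(360 + (-8 + 4)) = 1/(360 - 4) = 1/356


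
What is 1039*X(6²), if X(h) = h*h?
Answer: 1346544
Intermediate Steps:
X(h) = h²
1039*X(6²) = 1039*(6²)² = 1039*36² = 1039*1296 = 1346544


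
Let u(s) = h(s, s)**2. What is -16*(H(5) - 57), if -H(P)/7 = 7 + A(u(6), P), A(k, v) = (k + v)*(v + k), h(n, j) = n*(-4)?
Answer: 37808528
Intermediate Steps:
h(n, j) = -4*n
u(s) = 16*s**2 (u(s) = (-4*s)**2 = 16*s**2)
A(k, v) = (k + v)**2 (A(k, v) = (k + v)*(k + v) = (k + v)**2)
H(P) = -49 - 7*(576 + P)**2 (H(P) = -7*(7 + (16*6**2 + P)**2) = -7*(7 + (16*36 + P)**2) = -7*(7 + (576 + P)**2) = -49 - 7*(576 + P)**2)
-16*(H(5) - 57) = -16*((-49 - 7*(576 + 5)**2) - 57) = -16*((-49 - 7*581**2) - 57) = -16*((-49 - 7*337561) - 57) = -16*((-49 - 2362927) - 57) = -16*(-2362976 - 57) = -16*(-2363033) = 37808528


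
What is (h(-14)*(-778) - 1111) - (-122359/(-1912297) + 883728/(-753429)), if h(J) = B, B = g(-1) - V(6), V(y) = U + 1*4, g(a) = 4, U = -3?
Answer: -1653963131652860/480260005471 ≈ -3443.9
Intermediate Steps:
V(y) = 1 (V(y) = -3 + 1*4 = -3 + 4 = 1)
B = 3 (B = 4 - 1*1 = 4 - 1 = 3)
h(J) = 3
(h(-14)*(-778) - 1111) - (-122359/(-1912297) + 883728/(-753429)) = (3*(-778) - 1111) - (-122359/(-1912297) + 883728/(-753429)) = (-2334 - 1111) - (-122359*(-1/1912297) + 883728*(-1/753429)) = -3445 - (122359/1912297 - 294576/251143) = -3445 - 1*(-532587194735/480260005471) = -3445 + 532587194735/480260005471 = -1653963131652860/480260005471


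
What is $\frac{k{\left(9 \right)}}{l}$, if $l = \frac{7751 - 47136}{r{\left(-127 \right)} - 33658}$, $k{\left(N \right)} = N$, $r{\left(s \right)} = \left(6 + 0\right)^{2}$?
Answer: $\frac{302598}{39385} \approx 7.6831$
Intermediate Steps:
$r{\left(s \right)} = 36$ ($r{\left(s \right)} = 6^{2} = 36$)
$l = \frac{39385}{33622}$ ($l = \frac{7751 - 47136}{36 - 33658} = - \frac{39385}{-33622} = \left(-39385\right) \left(- \frac{1}{33622}\right) = \frac{39385}{33622} \approx 1.1714$)
$\frac{k{\left(9 \right)}}{l} = \frac{9}{\frac{39385}{33622}} = 9 \cdot \frac{33622}{39385} = \frac{302598}{39385}$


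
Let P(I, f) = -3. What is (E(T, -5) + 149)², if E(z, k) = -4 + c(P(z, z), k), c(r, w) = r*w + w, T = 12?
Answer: 24025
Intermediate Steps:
c(r, w) = w + r*w
E(z, k) = -4 - 2*k (E(z, k) = -4 + k*(1 - 3) = -4 + k*(-2) = -4 - 2*k)
(E(T, -5) + 149)² = ((-4 - 2*(-5)) + 149)² = ((-4 + 10) + 149)² = (6 + 149)² = 155² = 24025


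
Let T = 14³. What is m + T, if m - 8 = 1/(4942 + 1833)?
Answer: 18644801/6775 ≈ 2752.0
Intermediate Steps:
T = 2744
m = 54201/6775 (m = 8 + 1/(4942 + 1833) = 8 + 1/6775 = 54201/6775 ≈ 8.0002)
m + T = 54201/6775 + 2744 = 18644801/6775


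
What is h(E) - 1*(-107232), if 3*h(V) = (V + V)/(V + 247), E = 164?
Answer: 132217384/1233 ≈ 1.0723e+5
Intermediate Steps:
h(V) = 2*V/(3*(247 + V)) (h(V) = ((V + V)/(V + 247))/3 = ((2*V)/(247 + V))/3 = (2*V/(247 + V))/3 = 2*V/(3*(247 + V)))
h(E) - 1*(-107232) = (2/3)*164/(247 + 164) - 1*(-107232) = (2/3)*164/411 + 107232 = (2/3)*164*(1/411) + 107232 = 328/1233 + 107232 = 132217384/1233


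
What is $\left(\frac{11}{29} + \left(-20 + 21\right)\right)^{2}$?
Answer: $\frac{1600}{841} \approx 1.9025$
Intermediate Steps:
$\left(\frac{11}{29} + \left(-20 + 21\right)\right)^{2} = \left(11 \cdot \frac{1}{29} + 1\right)^{2} = \left(\frac{11}{29} + 1\right)^{2} = \left(\frac{40}{29}\right)^{2} = \frac{1600}{841}$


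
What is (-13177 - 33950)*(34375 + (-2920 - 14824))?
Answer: -783769137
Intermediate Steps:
(-13177 - 33950)*(34375 + (-2920 - 14824)) = -47127*(34375 - 17744) = -47127*16631 = -783769137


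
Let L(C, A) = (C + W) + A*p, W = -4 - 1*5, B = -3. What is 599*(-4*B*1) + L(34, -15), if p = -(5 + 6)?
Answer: 7378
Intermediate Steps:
p = -11 (p = -1*11 = -11)
W = -9 (W = -4 - 5 = -9)
L(C, A) = -9 + C - 11*A (L(C, A) = (C - 9) + A*(-11) = (-9 + C) - 11*A = -9 + C - 11*A)
599*(-4*B*1) + L(34, -15) = 599*(-4*(-3)*1) + (-9 + 34 - 11*(-15)) = 599*(12*1) + (-9 + 34 + 165) = 599*12 + 190 = 7188 + 190 = 7378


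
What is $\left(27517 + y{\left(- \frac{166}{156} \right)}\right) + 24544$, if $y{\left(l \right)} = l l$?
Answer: $\frac{316746013}{6084} \approx 52062.0$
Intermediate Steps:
$y{\left(l \right)} = l^{2}$
$\left(27517 + y{\left(- \frac{166}{156} \right)}\right) + 24544 = \left(27517 + \left(- \frac{166}{156}\right)^{2}\right) + 24544 = \left(27517 + \left(\left(-166\right) \frac{1}{156}\right)^{2}\right) + 24544 = \left(27517 + \left(- \frac{83}{78}\right)^{2}\right) + 24544 = \left(27517 + \frac{6889}{6084}\right) + 24544 = \frac{167420317}{6084} + 24544 = \frac{316746013}{6084}$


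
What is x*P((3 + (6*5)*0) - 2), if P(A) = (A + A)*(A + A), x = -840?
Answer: -3360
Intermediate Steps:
P(A) = 4*A² (P(A) = (2*A)*(2*A) = 4*A²)
x*P((3 + (6*5)*0) - 2) = -3360*((3 + (6*5)*0) - 2)² = -3360*((3 + 30*0) - 2)² = -3360*((3 + 0) - 2)² = -3360*(3 - 2)² = -3360*1² = -3360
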